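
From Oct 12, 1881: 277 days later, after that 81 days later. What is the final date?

Counting forward 277 days from October 12, 1881:
October has 31 days, so 31 − 12 = 19 days remain after October 12, 1881; 277 − 19 = 258 left.
November 1881 has 30 days: 258 − 30 = 228 left.
December 1881 has 31 days: 228 − 31 = 197 left.
January 1882 has 31 days: 197 − 31 = 166 left.
February 1882 has 28 days (1882 is not a leap year): 166 − 28 = 138 left.
March 1882 has 31 days: 138 − 31 = 107 left.
April 1882 has 30 days: 107 − 30 = 77 left.
May 1882 has 31 days: 77 − 31 = 46 left.
June 1882 has 30 days: 46 − 30 = 16 left.
16 days into July 1882 → July 16, 1882.
Advancing 81 days from July 16, 1882:
July has 31 days, so 31 − 16 = 15 days remain after July 16, 1882; 81 − 15 = 66 left.
August 1882 has 31 days: 66 − 31 = 35 left.
September 1882 has 30 days: 35 − 30 = 5 left.
5 days into October 1882 → October 5, 1882.

October 5, 1882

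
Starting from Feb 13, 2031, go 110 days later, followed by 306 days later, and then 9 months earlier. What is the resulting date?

Adding 110 days from February 13, 2031:
February has 28 days, so 28 − 13 = 15 days remain after February 13, 2031; 110 − 15 = 95 left.
March 2031 has 31 days: 95 − 31 = 64 left.
April 2031 has 30 days: 64 − 30 = 34 left.
May 2031 has 31 days: 34 − 31 = 3 left.
3 days into June 2031 → June 3, 2031.
Counting forward 306 days from June 3, 2031:
June has 30 days, so 30 − 3 = 27 days remain after June 3, 2031; 306 − 27 = 279 left.
July 2031 has 31 days: 279 − 31 = 248 left.
August 2031 has 31 days: 248 − 31 = 217 left.
September 2031 has 30 days: 217 − 30 = 187 left.
October 2031 has 31 days: 187 − 31 = 156 left.
November 2031 has 30 days: 156 − 30 = 126 left.
December 2031 has 31 days: 126 − 31 = 95 left.
January 2032 has 31 days: 95 − 31 = 64 left.
February 2032 has 29 days (2032 is a leap year): 64 − 29 = 35 left.
March 2032 has 31 days: 35 − 31 = 4 left.
4 days into April 2032 → April 4, 2032.
Subtracting 9 months from April 4, 2032:
month 4 − 9 = -5, which is month 7 of year 2031 → July 2031.
Day 4 is valid in July, giving July 4, 2031.

July 4, 2031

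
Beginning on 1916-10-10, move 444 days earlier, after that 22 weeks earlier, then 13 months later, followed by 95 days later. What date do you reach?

June 23, 1916

Subtracting 444 days from October 10, 1916:
Going back 10 days from October 10, 1916 reaches the end of the previous month; 444 − 10 = 434 left.
September 1916 has 30 days: 434 − 30 = 404 left.
August 1916 has 31 days: 404 − 31 = 373 left.
July 1916 has 31 days: 373 − 31 = 342 left.
June 1916 has 30 days: 342 − 30 = 312 left.
May 1916 has 31 days: 312 − 31 = 281 left.
April 1916 has 30 days: 281 − 30 = 251 left.
March 1916 has 31 days: 251 − 31 = 220 left.
February 1916 has 29 days (1916 is a leap year): 220 − 29 = 191 left.
January 1916 has 31 days: 191 − 31 = 160 left.
December 1915 has 31 days: 160 − 31 = 129 left.
November 1915 has 30 days: 129 − 30 = 99 left.
October 1915 has 31 days: 99 − 31 = 68 left.
September 1915 has 30 days: 68 − 30 = 38 left.
August 1915 has 31 days: 38 − 31 = 7 left.
July 1915 has 31 days; 31 − 7 = 24 → July 24, 1915.
Subtracting 22 weeks (= 154 days) from July 24, 1915:
Going back 24 days from July 24, 1915 reaches the end of the previous month; 154 − 24 = 130 left.
June 1915 has 30 days: 130 − 30 = 100 left.
May 1915 has 31 days: 100 − 31 = 69 left.
April 1915 has 30 days: 69 − 30 = 39 left.
March 1915 has 31 days: 39 − 31 = 8 left.
February 1915 has 28 days; 28 − 8 = 20 → February 20, 1915.
Adding 13 months from February 20, 1915:
month 2 + 13 = 15, which is month 3 of year 1916 → March 1916.
Day 20 is valid in March, giving March 20, 1916.
Counting forward 95 days from March 20, 1916:
March has 31 days, so 31 − 20 = 11 days remain after March 20, 1916; 95 − 11 = 84 left.
April 1916 has 30 days: 84 − 30 = 54 left.
May 1916 has 31 days: 54 − 31 = 23 left.
23 days into June 1916 → June 23, 1916.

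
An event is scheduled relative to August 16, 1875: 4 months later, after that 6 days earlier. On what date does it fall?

Counting forward 4 months from August 16, 1875:
month 8 + 4 = 12 → December 1875.
Day 16 is valid in December, giving December 16, 1875.
Subtracting 6 days from December 16, 1875:
16 − 6 = 10, still in December 1875.

December 10, 1875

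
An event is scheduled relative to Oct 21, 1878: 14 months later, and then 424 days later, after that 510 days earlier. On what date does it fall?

September 26, 1879

Adding 14 months from October 21, 1878:
month 10 + 14 = 24, which is month 12 of year 1879 → December 1879.
Day 21 is valid in December, giving December 21, 1879.
Advancing 424 days from December 21, 1879:
December has 31 days, so 31 − 21 = 10 days remain after December 21, 1879; 424 − 10 = 414 left.
January 1880 has 31 days: 414 − 31 = 383 left.
February 1880 has 29 days (1880 is a leap year): 383 − 29 = 354 left.
March 1880 has 31 days: 354 − 31 = 323 left.
April 1880 has 30 days: 323 − 30 = 293 left.
May 1880 has 31 days: 293 − 31 = 262 left.
June 1880 has 30 days: 262 − 30 = 232 left.
July 1880 has 31 days: 232 − 31 = 201 left.
August 1880 has 31 days: 201 − 31 = 170 left.
September 1880 has 30 days: 170 − 30 = 140 left.
October 1880 has 31 days: 140 − 31 = 109 left.
November 1880 has 30 days: 109 − 30 = 79 left.
December 1880 has 31 days: 79 − 31 = 48 left.
January 1881 has 31 days: 48 − 31 = 17 left.
17 days into February 1881 → February 17, 1881.
Going back 510 days from February 17, 1881:
Going back 17 days from February 17, 1881 reaches the end of the previous month; 510 − 17 = 493 left.
January 1881 has 31 days: 493 − 31 = 462 left.
December 1880 has 31 days: 462 − 31 = 431 left.
November 1880 has 30 days: 431 − 30 = 401 left.
October 1880 has 31 days: 401 − 31 = 370 left.
September 1880 has 30 days: 370 − 30 = 340 left.
August 1880 has 31 days: 340 − 31 = 309 left.
July 1880 has 31 days: 309 − 31 = 278 left.
June 1880 has 30 days: 278 − 30 = 248 left.
May 1880 has 31 days: 248 − 31 = 217 left.
April 1880 has 30 days: 217 − 30 = 187 left.
March 1880 has 31 days: 187 − 31 = 156 left.
February 1880 has 29 days (1880 is a leap year): 156 − 29 = 127 left.
January 1880 has 31 days: 127 − 31 = 96 left.
December 1879 has 31 days: 96 − 31 = 65 left.
November 1879 has 30 days: 65 − 30 = 35 left.
October 1879 has 31 days: 35 − 31 = 4 left.
September 1879 has 30 days; 30 − 4 = 26 → September 26, 1879.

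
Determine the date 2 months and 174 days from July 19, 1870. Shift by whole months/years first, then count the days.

March 12, 1871

Counting forward 2 months and 174 days from July 19, 1870: first the month/year part, then the days.
month 7 + 2 = 9 → September 1870.
Day 19 is valid in September, giving September 19, 1870.
Now add 174 days from September 19, 1870.
September has 30 days, so 30 − 19 = 11 days remain after September 19, 1870; 174 − 11 = 163 left.
October 1870 has 31 days: 163 − 31 = 132 left.
November 1870 has 30 days: 132 − 30 = 102 left.
December 1870 has 31 days: 102 − 31 = 71 left.
January 1871 has 31 days: 71 − 31 = 40 left.
February 1871 has 28 days (1871 is not a leap year): 40 − 28 = 12 left.
12 days into March 1871 → March 12, 1871.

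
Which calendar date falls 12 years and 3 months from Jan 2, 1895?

Counting forward 12 years and 3 months from January 2, 1895.
+12 years → 1907; month 1 + 3 = 4 → April 1907.
Day 2 is valid in April, giving April 2, 1907.

April 2, 1907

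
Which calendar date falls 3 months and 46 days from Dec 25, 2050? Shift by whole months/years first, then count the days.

Counting forward 3 months and 46 days from December 25, 2050: first the month/year part, then the days.
month 12 + 3 = 15, which is month 3 of year 2051 → March 2051.
Day 25 is valid in March, giving March 25, 2051.
Now add 46 days from March 25, 2051.
March has 31 days, so 31 − 25 = 6 days remain after March 25, 2051; 46 − 6 = 40 left.
April 2051 has 30 days: 40 − 30 = 10 left.
10 days into May 2051 → May 10, 2051.

May 10, 2051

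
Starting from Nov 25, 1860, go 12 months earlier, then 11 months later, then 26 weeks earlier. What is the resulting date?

April 26, 1860

Going back 12 months from November 25, 1860:
month 11 − 12 = -1, which is month 11 of year 1859 → November 1859.
Day 25 is valid in November, giving November 25, 1859.
Adding 11 months from November 25, 1859:
month 11 + 11 = 22, which is month 10 of year 1860 → October 1860.
Day 25 is valid in October, giving October 25, 1860.
Counting back 26 weeks (= 182 days) from October 25, 1860:
Going back 25 days from October 25, 1860 reaches the end of the previous month; 182 − 25 = 157 left.
September 1860 has 30 days: 157 − 30 = 127 left.
August 1860 has 31 days: 127 − 31 = 96 left.
July 1860 has 31 days: 96 − 31 = 65 left.
June 1860 has 30 days: 65 − 30 = 35 left.
May 1860 has 31 days: 35 − 31 = 4 left.
April 1860 has 30 days; 30 − 4 = 26 → April 26, 1860.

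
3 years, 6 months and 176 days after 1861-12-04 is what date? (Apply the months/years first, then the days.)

November 27, 1865

Advancing 3 years, 6 months and 176 days from December 4, 1861: first the month/year part, then the days.
+3 years → 1864; month 12 + 6 = 18, which is month 6 of year 1865 → June 1865.
Day 4 is valid in June, giving June 4, 1865.
Now add 176 days from June 4, 1865.
June has 30 days, so 30 − 4 = 26 days remain after June 4, 1865; 176 − 26 = 150 left.
July 1865 has 31 days: 150 − 31 = 119 left.
August 1865 has 31 days: 119 − 31 = 88 left.
September 1865 has 30 days: 88 − 30 = 58 left.
October 1865 has 31 days: 58 − 31 = 27 left.
27 days into November 1865 → November 27, 1865.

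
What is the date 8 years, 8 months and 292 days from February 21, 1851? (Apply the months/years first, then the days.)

August 8, 1860

Counting forward 8 years, 8 months and 292 days from February 21, 1851: first the month/year part, then the days.
+8 years → 1859; month 2 + 8 = 10 → October 1859.
Day 21 is valid in October, giving October 21, 1859.
Now add 292 days from October 21, 1859.
October has 31 days, so 31 − 21 = 10 days remain after October 21, 1859; 292 − 10 = 282 left.
November 1859 has 30 days: 282 − 30 = 252 left.
December 1859 has 31 days: 252 − 31 = 221 left.
January 1860 has 31 days: 221 − 31 = 190 left.
February 1860 has 29 days (1860 is a leap year): 190 − 29 = 161 left.
March 1860 has 31 days: 161 − 31 = 130 left.
April 1860 has 30 days: 130 − 30 = 100 left.
May 1860 has 31 days: 100 − 31 = 69 left.
June 1860 has 30 days: 69 − 30 = 39 left.
July 1860 has 31 days: 39 − 31 = 8 left.
8 days into August 1860 → August 8, 1860.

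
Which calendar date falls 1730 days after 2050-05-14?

February 7, 2055

Advancing 1730 days from May 14, 2050.
May has 31 days, so 31 − 14 = 17 days remain after May 14, 2050; 1730 − 17 = 1713 left.
June 2050 has 30 days: 1713 − 30 = 1683 left.
July 2050 has 31 days: 1683 − 31 = 1652 left.
August 2050 has 31 days: 1652 − 31 = 1621 left.
September 2050 has 30 days: 1621 − 30 = 1591 left.
October 2050 has 31 days: 1591 − 31 = 1560 left.
November 2050 has 30 days: 1560 − 30 = 1530 left.
December 2050 has 31 days: 1530 − 31 = 1499 left.
January 2051 has 31 days: 1499 − 31 = 1468 left.
February 2051 has 28 days (2051 is not a leap year): 1468 − 28 = 1440 left.
March 2051 has 31 days: 1440 − 31 = 1409 left.
April 2051 has 30 days: 1409 − 30 = 1379 left.
May 2051 has 31 days: 1379 − 31 = 1348 left.
June 2051 has 30 days: 1348 − 30 = 1318 left.
July 2051 has 31 days: 1318 − 31 = 1287 left.
August 2051 has 31 days: 1287 − 31 = 1256 left.
September 2051 has 30 days: 1256 − 30 = 1226 left.
October 2051 has 31 days: 1226 − 31 = 1195 left.
November 2051 has 30 days: 1195 − 30 = 1165 left.
December 2051 has 31 days: 1165 − 31 = 1134 left.
January 2052 has 31 days: 1134 − 31 = 1103 left.
February 2052 has 29 days (2052 is a leap year): 1103 − 29 = 1074 left.
March 2052 has 31 days: 1074 − 31 = 1043 left.
April 2052 has 30 days: 1043 − 30 = 1013 left.
May 2052 has 31 days: 1013 − 31 = 982 left.
June 2052 has 30 days: 982 − 30 = 952 left.
July 2052 has 31 days: 952 − 31 = 921 left.
August 2052 has 31 days: 921 − 31 = 890 left.
September 2052 has 30 days: 890 − 30 = 860 left.
October 2052 has 31 days: 860 − 31 = 829 left.
November 2052 has 30 days: 829 − 30 = 799 left.
December 2052 has 31 days: 799 − 31 = 768 left.
January 2053 has 31 days: 768 − 31 = 737 left.
February 2053 has 28 days (2053 is not a leap year): 737 − 28 = 709 left.
March 2053 has 31 days: 709 − 31 = 678 left.
April 2053 has 30 days: 678 − 30 = 648 left.
May 2053 has 31 days: 648 − 31 = 617 left.
June 2053 has 30 days: 617 − 30 = 587 left.
July 2053 has 31 days: 587 − 31 = 556 left.
August 2053 has 31 days: 556 − 31 = 525 left.
September 2053 has 30 days: 525 − 30 = 495 left.
October 2053 has 31 days: 495 − 31 = 464 left.
November 2053 has 30 days: 464 − 30 = 434 left.
December 2053 has 31 days: 434 − 31 = 403 left.
January 2054 has 31 days: 403 − 31 = 372 left.
February 2054 has 28 days (2054 is not a leap year): 372 − 28 = 344 left.
March 2054 has 31 days: 344 − 31 = 313 left.
April 2054 has 30 days: 313 − 30 = 283 left.
May 2054 has 31 days: 283 − 31 = 252 left.
June 2054 has 30 days: 252 − 30 = 222 left.
July 2054 has 31 days: 222 − 31 = 191 left.
August 2054 has 31 days: 191 − 31 = 160 left.
September 2054 has 30 days: 160 − 30 = 130 left.
October 2054 has 31 days: 130 − 31 = 99 left.
November 2054 has 30 days: 99 − 30 = 69 left.
December 2054 has 31 days: 69 − 31 = 38 left.
January 2055 has 31 days: 38 − 31 = 7 left.
7 days into February 2055 → February 7, 2055.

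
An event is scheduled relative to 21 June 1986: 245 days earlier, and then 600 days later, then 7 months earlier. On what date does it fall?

November 11, 1986

Going back 245 days from June 21, 1986:
Going back 21 days from June 21, 1986 reaches the end of the previous month; 245 − 21 = 224 left.
May 1986 has 31 days: 224 − 31 = 193 left.
April 1986 has 30 days: 193 − 30 = 163 left.
March 1986 has 31 days: 163 − 31 = 132 left.
February 1986 has 28 days (1986 is not a leap year): 132 − 28 = 104 left.
January 1986 has 31 days: 104 − 31 = 73 left.
December 1985 has 31 days: 73 − 31 = 42 left.
November 1985 has 30 days: 42 − 30 = 12 left.
October 1985 has 31 days; 31 − 12 = 19 → October 19, 1985.
Advancing 600 days from October 19, 1985:
October has 31 days, so 31 − 19 = 12 days remain after October 19, 1985; 600 − 12 = 588 left.
November 1985 has 30 days: 588 − 30 = 558 left.
December 1985 has 31 days: 558 − 31 = 527 left.
January 1986 has 31 days: 527 − 31 = 496 left.
February 1986 has 28 days (1986 is not a leap year): 496 − 28 = 468 left.
March 1986 has 31 days: 468 − 31 = 437 left.
April 1986 has 30 days: 437 − 30 = 407 left.
May 1986 has 31 days: 407 − 31 = 376 left.
June 1986 has 30 days: 376 − 30 = 346 left.
July 1986 has 31 days: 346 − 31 = 315 left.
August 1986 has 31 days: 315 − 31 = 284 left.
September 1986 has 30 days: 284 − 30 = 254 left.
October 1986 has 31 days: 254 − 31 = 223 left.
November 1986 has 30 days: 223 − 30 = 193 left.
December 1986 has 31 days: 193 − 31 = 162 left.
January 1987 has 31 days: 162 − 31 = 131 left.
February 1987 has 28 days (1987 is not a leap year): 131 − 28 = 103 left.
March 1987 has 31 days: 103 − 31 = 72 left.
April 1987 has 30 days: 72 − 30 = 42 left.
May 1987 has 31 days: 42 − 31 = 11 left.
11 days into June 1987 → June 11, 1987.
Subtracting 7 months from June 11, 1987:
month 6 − 7 = -1, which is month 11 of year 1986 → November 1986.
Day 11 is valid in November, giving November 11, 1986.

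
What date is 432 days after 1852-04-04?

June 10, 1853

Adding 432 days from April 4, 1852.
April has 30 days, so 30 − 4 = 26 days remain after April 4, 1852; 432 − 26 = 406 left.
May 1852 has 31 days: 406 − 31 = 375 left.
June 1852 has 30 days: 375 − 30 = 345 left.
July 1852 has 31 days: 345 − 31 = 314 left.
August 1852 has 31 days: 314 − 31 = 283 left.
September 1852 has 30 days: 283 − 30 = 253 left.
October 1852 has 31 days: 253 − 31 = 222 left.
November 1852 has 30 days: 222 − 30 = 192 left.
December 1852 has 31 days: 192 − 31 = 161 left.
January 1853 has 31 days: 161 − 31 = 130 left.
February 1853 has 28 days (1853 is not a leap year): 130 − 28 = 102 left.
March 1853 has 31 days: 102 − 31 = 71 left.
April 1853 has 30 days: 71 − 30 = 41 left.
May 1853 has 31 days: 41 − 31 = 10 left.
10 days into June 1853 → June 10, 1853.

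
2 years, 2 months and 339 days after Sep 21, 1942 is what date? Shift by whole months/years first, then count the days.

Adding 2 years, 2 months and 339 days from September 21, 1942: first the month/year part, then the days.
+2 years → 1944; month 9 + 2 = 11 → November 1944.
Day 21 is valid in November, giving November 21, 1944.
Now add 339 days from November 21, 1944.
November has 30 days, so 30 − 21 = 9 days remain after November 21, 1944; 339 − 9 = 330 left.
December 1944 has 31 days: 330 − 31 = 299 left.
January 1945 has 31 days: 299 − 31 = 268 left.
February 1945 has 28 days (1945 is not a leap year): 268 − 28 = 240 left.
March 1945 has 31 days: 240 − 31 = 209 left.
April 1945 has 30 days: 209 − 30 = 179 left.
May 1945 has 31 days: 179 − 31 = 148 left.
June 1945 has 30 days: 148 − 30 = 118 left.
July 1945 has 31 days: 118 − 31 = 87 left.
August 1945 has 31 days: 87 − 31 = 56 left.
September 1945 has 30 days: 56 − 30 = 26 left.
26 days into October 1945 → October 26, 1945.

October 26, 1945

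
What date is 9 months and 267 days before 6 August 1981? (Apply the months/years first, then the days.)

February 13, 1980

Subtracting 9 months and 267 days from August 6, 1981: first the month/year part, then the days.
month 8 − 9 = -1, which is month 11 of year 1980 → November 1980.
Day 6 is valid in November, giving November 6, 1980.
Now subtract 267 days from November 6, 1980.
Going back 6 days from November 6, 1980 reaches the end of the previous month; 267 − 6 = 261 left.
October 1980 has 31 days: 261 − 31 = 230 left.
September 1980 has 30 days: 230 − 30 = 200 left.
August 1980 has 31 days: 200 − 31 = 169 left.
July 1980 has 31 days: 169 − 31 = 138 left.
June 1980 has 30 days: 138 − 30 = 108 left.
May 1980 has 31 days: 108 − 31 = 77 left.
April 1980 has 30 days: 77 − 30 = 47 left.
March 1980 has 31 days: 47 − 31 = 16 left.
February 1980 has 29 days; 29 − 16 = 13 → February 13, 1980.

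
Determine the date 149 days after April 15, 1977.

September 11, 1977

Adding 149 days from April 15, 1977.
April has 30 days, so 30 − 15 = 15 days remain after April 15, 1977; 149 − 15 = 134 left.
May 1977 has 31 days: 134 − 31 = 103 left.
June 1977 has 30 days: 103 − 30 = 73 left.
July 1977 has 31 days: 73 − 31 = 42 left.
August 1977 has 31 days: 42 − 31 = 11 left.
11 days into September 1977 → September 11, 1977.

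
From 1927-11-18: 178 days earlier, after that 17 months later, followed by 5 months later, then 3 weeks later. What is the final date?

April 14, 1929

Counting back 178 days from November 18, 1927:
Going back 18 days from November 18, 1927 reaches the end of the previous month; 178 − 18 = 160 left.
October 1927 has 31 days: 160 − 31 = 129 left.
September 1927 has 30 days: 129 − 30 = 99 left.
August 1927 has 31 days: 99 − 31 = 68 left.
July 1927 has 31 days: 68 − 31 = 37 left.
June 1927 has 30 days: 37 − 30 = 7 left.
May 1927 has 31 days; 31 − 7 = 24 → May 24, 1927.
Advancing 17 months from May 24, 1927:
month 5 + 17 = 22, which is month 10 of year 1928 → October 1928.
Day 24 is valid in October, giving October 24, 1928.
Counting forward 5 months from October 24, 1928:
month 10 + 5 = 15, which is month 3 of year 1929 → March 1929.
Day 24 is valid in March, giving March 24, 1929.
Advancing 3 weeks (= 21 days) from March 24, 1929:
March has 31 days, so 31 − 24 = 7 days remain after March 24, 1929; 21 − 7 = 14 left.
14 days into April 1929 → April 14, 1929.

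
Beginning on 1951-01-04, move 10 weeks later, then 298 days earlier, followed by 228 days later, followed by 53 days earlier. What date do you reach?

Advancing 10 weeks (= 70 days) from January 4, 1951:
January has 31 days, so 31 − 4 = 27 days remain after January 4, 1951; 70 − 27 = 43 left.
February 1951 has 28 days (1951 is not a leap year): 43 − 28 = 15 left.
15 days into March 1951 → March 15, 1951.
Subtracting 298 days from March 15, 1951:
Going back 15 days from March 15, 1951 reaches the end of the previous month; 298 − 15 = 283 left.
February 1951 has 28 days (1951 is not a leap year): 283 − 28 = 255 left.
January 1951 has 31 days: 255 − 31 = 224 left.
December 1950 has 31 days: 224 − 31 = 193 left.
November 1950 has 30 days: 193 − 30 = 163 left.
October 1950 has 31 days: 163 − 31 = 132 left.
September 1950 has 30 days: 132 − 30 = 102 left.
August 1950 has 31 days: 102 − 31 = 71 left.
July 1950 has 31 days: 71 − 31 = 40 left.
June 1950 has 30 days: 40 − 30 = 10 left.
May 1950 has 31 days; 31 − 10 = 21 → May 21, 1950.
Counting forward 228 days from May 21, 1950:
May has 31 days, so 31 − 21 = 10 days remain after May 21, 1950; 228 − 10 = 218 left.
June 1950 has 30 days: 218 − 30 = 188 left.
July 1950 has 31 days: 188 − 31 = 157 left.
August 1950 has 31 days: 157 − 31 = 126 left.
September 1950 has 30 days: 126 − 30 = 96 left.
October 1950 has 31 days: 96 − 31 = 65 left.
November 1950 has 30 days: 65 − 30 = 35 left.
December 1950 has 31 days: 35 − 31 = 4 left.
4 days into January 1951 → January 4, 1951.
Going back 53 days from January 4, 1951:
Going back 4 days from January 4, 1951 reaches the end of the previous month; 53 − 4 = 49 left.
December 1950 has 31 days: 49 − 31 = 18 left.
November 1950 has 30 days; 30 − 18 = 12 → November 12, 1950.

November 12, 1950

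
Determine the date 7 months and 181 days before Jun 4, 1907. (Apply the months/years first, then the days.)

Counting back 7 months and 181 days from June 4, 1907: first the month/year part, then the days.
month 6 − 7 = -1, which is month 11 of year 1906 → November 1906.
Day 4 is valid in November, giving November 4, 1906.
Now subtract 181 days from November 4, 1906.
Going back 4 days from November 4, 1906 reaches the end of the previous month; 181 − 4 = 177 left.
October 1906 has 31 days: 177 − 31 = 146 left.
September 1906 has 30 days: 146 − 30 = 116 left.
August 1906 has 31 days: 116 − 31 = 85 left.
July 1906 has 31 days: 85 − 31 = 54 left.
June 1906 has 30 days: 54 − 30 = 24 left.
May 1906 has 31 days; 31 − 24 = 7 → May 7, 1906.

May 7, 1906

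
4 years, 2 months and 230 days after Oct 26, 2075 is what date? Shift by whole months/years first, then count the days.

August 12, 2080

Adding 4 years, 2 months and 230 days from October 26, 2075: first the month/year part, then the days.
+4 years → 2079; month 10 + 2 = 12 → December 2079.
Day 26 is valid in December, giving December 26, 2079.
Now add 230 days from December 26, 2079.
December has 31 days, so 31 − 26 = 5 days remain after December 26, 2079; 230 − 5 = 225 left.
January 2080 has 31 days: 225 − 31 = 194 left.
February 2080 has 29 days (2080 is a leap year): 194 − 29 = 165 left.
March 2080 has 31 days: 165 − 31 = 134 left.
April 2080 has 30 days: 134 − 30 = 104 left.
May 2080 has 31 days: 104 − 31 = 73 left.
June 2080 has 30 days: 73 − 30 = 43 left.
July 2080 has 31 days: 43 − 31 = 12 left.
12 days into August 2080 → August 12, 2080.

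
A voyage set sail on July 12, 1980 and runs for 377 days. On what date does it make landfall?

July 24, 1981

Advancing 377 days from July 12, 1980.
July has 31 days, so 31 − 12 = 19 days remain after July 12, 1980; 377 − 19 = 358 left.
August 1980 has 31 days: 358 − 31 = 327 left.
September 1980 has 30 days: 327 − 30 = 297 left.
October 1980 has 31 days: 297 − 31 = 266 left.
November 1980 has 30 days: 266 − 30 = 236 left.
December 1980 has 31 days: 236 − 31 = 205 left.
January 1981 has 31 days: 205 − 31 = 174 left.
February 1981 has 28 days (1981 is not a leap year): 174 − 28 = 146 left.
March 1981 has 31 days: 146 − 31 = 115 left.
April 1981 has 30 days: 115 − 30 = 85 left.
May 1981 has 31 days: 85 − 31 = 54 left.
June 1981 has 30 days: 54 − 30 = 24 left.
24 days into July 1981 → July 24, 1981.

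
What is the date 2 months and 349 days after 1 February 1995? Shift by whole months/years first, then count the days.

March 15, 1996

Advancing 2 months and 349 days from February 1, 1995: first the month/year part, then the days.
month 2 + 2 = 4 → April 1995.
Day 1 is valid in April, giving April 1, 1995.
Now add 349 days from April 1, 1995.
April has 30 days, so 30 − 1 = 29 days remain after April 1, 1995; 349 − 29 = 320 left.
May 1995 has 31 days: 320 − 31 = 289 left.
June 1995 has 30 days: 289 − 30 = 259 left.
July 1995 has 31 days: 259 − 31 = 228 left.
August 1995 has 31 days: 228 − 31 = 197 left.
September 1995 has 30 days: 197 − 30 = 167 left.
October 1995 has 31 days: 167 − 31 = 136 left.
November 1995 has 30 days: 136 − 30 = 106 left.
December 1995 has 31 days: 106 − 31 = 75 left.
January 1996 has 31 days: 75 − 31 = 44 left.
February 1996 has 29 days (1996 is a leap year): 44 − 29 = 15 left.
15 days into March 1996 → March 15, 1996.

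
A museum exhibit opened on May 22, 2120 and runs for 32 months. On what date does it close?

January 22, 2123

Advancing 32 months from May 22, 2120.
month 5 + 32 = 37, which is month 1 of year 2123 → January 2123.
Day 22 is valid in January, giving January 22, 2123.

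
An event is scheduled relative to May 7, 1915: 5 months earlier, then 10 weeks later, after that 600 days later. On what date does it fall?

Going back 5 months from May 7, 1915:
month 5 − 5 = 0, which is month 12 of year 1914 → December 1914.
Day 7 is valid in December, giving December 7, 1914.
Advancing 10 weeks (= 70 days) from December 7, 1914:
December has 31 days, so 31 − 7 = 24 days remain after December 7, 1914; 70 − 24 = 46 left.
January 1915 has 31 days: 46 − 31 = 15 left.
15 days into February 1915 → February 15, 1915.
Advancing 600 days from February 15, 1915:
February has 28 days, so 28 − 15 = 13 days remain after February 15, 1915; 600 − 13 = 587 left.
March 1915 has 31 days: 587 − 31 = 556 left.
April 1915 has 30 days: 556 − 30 = 526 left.
May 1915 has 31 days: 526 − 31 = 495 left.
June 1915 has 30 days: 495 − 30 = 465 left.
July 1915 has 31 days: 465 − 31 = 434 left.
August 1915 has 31 days: 434 − 31 = 403 left.
September 1915 has 30 days: 403 − 30 = 373 left.
October 1915 has 31 days: 373 − 31 = 342 left.
November 1915 has 30 days: 342 − 30 = 312 left.
December 1915 has 31 days: 312 − 31 = 281 left.
January 1916 has 31 days: 281 − 31 = 250 left.
February 1916 has 29 days (1916 is a leap year): 250 − 29 = 221 left.
March 1916 has 31 days: 221 − 31 = 190 left.
April 1916 has 30 days: 190 − 30 = 160 left.
May 1916 has 31 days: 160 − 31 = 129 left.
June 1916 has 30 days: 129 − 30 = 99 left.
July 1916 has 31 days: 99 − 31 = 68 left.
August 1916 has 31 days: 68 − 31 = 37 left.
September 1916 has 30 days: 37 − 30 = 7 left.
7 days into October 1916 → October 7, 1916.

October 7, 1916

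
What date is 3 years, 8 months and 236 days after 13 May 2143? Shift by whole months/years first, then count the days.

September 6, 2147

Advancing 3 years, 8 months and 236 days from May 13, 2143: first the month/year part, then the days.
+3 years → 2146; month 5 + 8 = 13, which is month 1 of year 2147 → January 2147.
Day 13 is valid in January, giving January 13, 2147.
Now add 236 days from January 13, 2147.
January has 31 days, so 31 − 13 = 18 days remain after January 13, 2147; 236 − 18 = 218 left.
February 2147 has 28 days (2147 is not a leap year): 218 − 28 = 190 left.
March 2147 has 31 days: 190 − 31 = 159 left.
April 2147 has 30 days: 159 − 30 = 129 left.
May 2147 has 31 days: 129 − 31 = 98 left.
June 2147 has 30 days: 98 − 30 = 68 left.
July 2147 has 31 days: 68 − 31 = 37 left.
August 2147 has 31 days: 37 − 31 = 6 left.
6 days into September 2147 → September 6, 2147.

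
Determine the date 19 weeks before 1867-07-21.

Counting back 19 weeks = 133 days from July 21, 1867.
Going back 21 days from July 21, 1867 reaches the end of the previous month; 133 − 21 = 112 left.
June 1867 has 30 days: 112 − 30 = 82 left.
May 1867 has 31 days: 82 − 31 = 51 left.
April 1867 has 30 days: 51 − 30 = 21 left.
March 1867 has 31 days; 31 − 21 = 10 → March 10, 1867.

March 10, 1867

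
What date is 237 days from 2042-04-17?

December 10, 2042

Counting forward 237 days from April 17, 2042.
April has 30 days, so 30 − 17 = 13 days remain after April 17, 2042; 237 − 13 = 224 left.
May 2042 has 31 days: 224 − 31 = 193 left.
June 2042 has 30 days: 193 − 30 = 163 left.
July 2042 has 31 days: 163 − 31 = 132 left.
August 2042 has 31 days: 132 − 31 = 101 left.
September 2042 has 30 days: 101 − 30 = 71 left.
October 2042 has 31 days: 71 − 31 = 40 left.
November 2042 has 30 days: 40 − 30 = 10 left.
10 days into December 2042 → December 10, 2042.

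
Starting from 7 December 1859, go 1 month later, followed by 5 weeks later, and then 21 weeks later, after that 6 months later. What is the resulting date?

Advancing 1 month from December 7, 1859:
month 12 + 1 = 13, which is month 1 of year 1860 → January 1860.
Day 7 is valid in January, giving January 7, 1860.
Counting forward 5 weeks (= 35 days) from January 7, 1860:
January has 31 days, so 31 − 7 = 24 days remain after January 7, 1860; 35 − 24 = 11 left.
11 days into February 1860 → February 11, 1860.
Adding 21 weeks (= 147 days) from February 11, 1860:
February has 29 days, so 29 − 11 = 18 days remain after February 11, 1860; 147 − 18 = 129 left.
March 1860 has 31 days: 129 − 31 = 98 left.
April 1860 has 30 days: 98 − 30 = 68 left.
May 1860 has 31 days: 68 − 31 = 37 left.
June 1860 has 30 days: 37 − 30 = 7 left.
7 days into July 1860 → July 7, 1860.
Advancing 6 months from July 7, 1860:
month 7 + 6 = 13, which is month 1 of year 1861 → January 1861.
Day 7 is valid in January, giving January 7, 1861.

January 7, 1861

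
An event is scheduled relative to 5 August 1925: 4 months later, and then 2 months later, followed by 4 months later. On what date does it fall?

June 5, 1926

Counting forward 4 months from August 5, 1925:
month 8 + 4 = 12 → December 1925.
Day 5 is valid in December, giving December 5, 1925.
Counting forward 2 months from December 5, 1925:
month 12 + 2 = 14, which is month 2 of year 1926 → February 1926.
Day 5 is valid in February, giving February 5, 1926.
Counting forward 4 months from February 5, 1926:
month 2 + 4 = 6 → June 1926.
Day 5 is valid in June, giving June 5, 1926.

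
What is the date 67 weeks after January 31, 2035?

May 14, 2036

Adding 67 weeks = 469 days from January 31, 2035.
January has 31 days, so 31 − 31 = 0 days remain after January 31, 2035; 469 − 0 = 469 left.
February 2035 has 28 days (2035 is not a leap year): 469 − 28 = 441 left.
March 2035 has 31 days: 441 − 31 = 410 left.
April 2035 has 30 days: 410 − 30 = 380 left.
May 2035 has 31 days: 380 − 31 = 349 left.
June 2035 has 30 days: 349 − 30 = 319 left.
July 2035 has 31 days: 319 − 31 = 288 left.
August 2035 has 31 days: 288 − 31 = 257 left.
September 2035 has 30 days: 257 − 30 = 227 left.
October 2035 has 31 days: 227 − 31 = 196 left.
November 2035 has 30 days: 196 − 30 = 166 left.
December 2035 has 31 days: 166 − 31 = 135 left.
January 2036 has 31 days: 135 − 31 = 104 left.
February 2036 has 29 days (2036 is a leap year): 104 − 29 = 75 left.
March 2036 has 31 days: 75 − 31 = 44 left.
April 2036 has 30 days: 44 − 30 = 14 left.
14 days into May 2036 → May 14, 2036.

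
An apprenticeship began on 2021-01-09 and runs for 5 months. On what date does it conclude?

Counting forward 5 months from January 9, 2021.
month 1 + 5 = 6 → June 2021.
Day 9 is valid in June, giving June 9, 2021.

June 9, 2021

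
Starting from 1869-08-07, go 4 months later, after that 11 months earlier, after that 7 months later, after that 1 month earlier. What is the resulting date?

July 7, 1869

Adding 4 months from August 7, 1869:
month 8 + 4 = 12 → December 1869.
Day 7 is valid in December, giving December 7, 1869.
Counting back 11 months from December 7, 1869:
month 12 − 11 = 1 → January 1869.
Day 7 is valid in January, giving January 7, 1869.
Adding 7 months from January 7, 1869:
month 1 + 7 = 8 → August 1869.
Day 7 is valid in August, giving August 7, 1869.
Subtracting 1 month from August 7, 1869:
month 8 − 1 = 7 → July 1869.
Day 7 is valid in July, giving July 7, 1869.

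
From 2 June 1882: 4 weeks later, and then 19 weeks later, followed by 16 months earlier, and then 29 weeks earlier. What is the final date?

Adding 4 weeks (= 28 days) from June 2, 1882:
June has 30 days; 2 + 28 = 30, still in June.
Counting forward 19 weeks (= 133 days) from June 30, 1882:
June has 30 days, so 30 − 30 = 0 days remain after June 30, 1882; 133 − 0 = 133 left.
July 1882 has 31 days: 133 − 31 = 102 left.
August 1882 has 31 days: 102 − 31 = 71 left.
September 1882 has 30 days: 71 − 30 = 41 left.
October 1882 has 31 days: 41 − 31 = 10 left.
10 days into November 1882 → November 10, 1882.
Going back 16 months from November 10, 1882:
month 11 − 16 = -5, which is month 7 of year 1881 → July 1881.
Day 10 is valid in July, giving July 10, 1881.
Going back 29 weeks (= 203 days) from July 10, 1881:
Going back 10 days from July 10, 1881 reaches the end of the previous month; 203 − 10 = 193 left.
June 1881 has 30 days: 193 − 30 = 163 left.
May 1881 has 31 days: 163 − 31 = 132 left.
April 1881 has 30 days: 132 − 30 = 102 left.
March 1881 has 31 days: 102 − 31 = 71 left.
February 1881 has 28 days (1881 is not a leap year): 71 − 28 = 43 left.
January 1881 has 31 days: 43 − 31 = 12 left.
December 1880 has 31 days; 31 − 12 = 19 → December 19, 1880.

December 19, 1880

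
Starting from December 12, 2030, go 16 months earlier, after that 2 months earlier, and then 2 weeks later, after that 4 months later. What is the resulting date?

October 26, 2029

Going back 16 months from December 12, 2030:
month 12 − 16 = -4, which is month 8 of year 2029 → August 2029.
Day 12 is valid in August, giving August 12, 2029.
Counting back 2 months from August 12, 2029:
month 8 − 2 = 6 → June 2029.
Day 12 is valid in June, giving June 12, 2029.
Advancing 2 weeks (= 14 days) from June 12, 2029:
June has 30 days; 12 + 14 = 26, still in June.
Advancing 4 months from June 26, 2029:
month 6 + 4 = 10 → October 2029.
Day 26 is valid in October, giving October 26, 2029.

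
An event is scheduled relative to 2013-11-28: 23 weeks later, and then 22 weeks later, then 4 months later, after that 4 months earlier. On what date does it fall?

Advancing 23 weeks (= 161 days) from November 28, 2013:
November has 30 days, so 30 − 28 = 2 days remain after November 28, 2013; 161 − 2 = 159 left.
December 2013 has 31 days: 159 − 31 = 128 left.
January 2014 has 31 days: 128 − 31 = 97 left.
February 2014 has 28 days (2014 is not a leap year): 97 − 28 = 69 left.
March 2014 has 31 days: 69 − 31 = 38 left.
April 2014 has 30 days: 38 − 30 = 8 left.
8 days into May 2014 → May 8, 2014.
Advancing 22 weeks (= 154 days) from May 8, 2014:
May has 31 days, so 31 − 8 = 23 days remain after May 8, 2014; 154 − 23 = 131 left.
June 2014 has 30 days: 131 − 30 = 101 left.
July 2014 has 31 days: 101 − 31 = 70 left.
August 2014 has 31 days: 70 − 31 = 39 left.
September 2014 has 30 days: 39 − 30 = 9 left.
9 days into October 2014 → October 9, 2014.
Counting forward 4 months from October 9, 2014:
month 10 + 4 = 14, which is month 2 of year 2015 → February 2015.
Day 9 is valid in February, giving February 9, 2015.
Counting back 4 months from February 9, 2015:
month 2 − 4 = -2, which is month 10 of year 2014 → October 2014.
Day 9 is valid in October, giving October 9, 2014.

October 9, 2014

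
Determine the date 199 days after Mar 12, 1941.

September 27, 1941

Adding 199 days from March 12, 1941.
March has 31 days, so 31 − 12 = 19 days remain after March 12, 1941; 199 − 19 = 180 left.
April 1941 has 30 days: 180 − 30 = 150 left.
May 1941 has 31 days: 150 − 31 = 119 left.
June 1941 has 30 days: 119 − 30 = 89 left.
July 1941 has 31 days: 89 − 31 = 58 left.
August 1941 has 31 days: 58 − 31 = 27 left.
27 days into September 1941 → September 27, 1941.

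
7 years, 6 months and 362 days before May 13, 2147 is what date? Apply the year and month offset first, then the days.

November 16, 2138

Subtracting 7 years, 6 months and 362 days from May 13, 2147: first the month/year part, then the days.
-7 years → 2140; month 5 − 6 = -1, which is month 11 of year 2139 → November 2139.
Day 13 is valid in November, giving November 13, 2139.
Now subtract 362 days from November 13, 2139.
Going back 13 days from November 13, 2139 reaches the end of the previous month; 362 − 13 = 349 left.
October 2139 has 31 days: 349 − 31 = 318 left.
September 2139 has 30 days: 318 − 30 = 288 left.
August 2139 has 31 days: 288 − 31 = 257 left.
July 2139 has 31 days: 257 − 31 = 226 left.
June 2139 has 30 days: 226 − 30 = 196 left.
May 2139 has 31 days: 196 − 31 = 165 left.
April 2139 has 30 days: 165 − 30 = 135 left.
March 2139 has 31 days: 135 − 31 = 104 left.
February 2139 has 28 days (2139 is not a leap year): 104 − 28 = 76 left.
January 2139 has 31 days: 76 − 31 = 45 left.
December 2138 has 31 days: 45 − 31 = 14 left.
November 2138 has 30 days; 30 − 14 = 16 → November 16, 2138.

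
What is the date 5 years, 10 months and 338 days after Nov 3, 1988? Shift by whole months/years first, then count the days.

Adding 5 years, 10 months and 338 days from November 3, 1988: first the month/year part, then the days.
+5 years → 1993; month 11 + 10 = 21, which is month 9 of year 1994 → September 1994.
Day 3 is valid in September, giving September 3, 1994.
Now add 338 days from September 3, 1994.
September has 30 days, so 30 − 3 = 27 days remain after September 3, 1994; 338 − 27 = 311 left.
October 1994 has 31 days: 311 − 31 = 280 left.
November 1994 has 30 days: 280 − 30 = 250 left.
December 1994 has 31 days: 250 − 31 = 219 left.
January 1995 has 31 days: 219 − 31 = 188 left.
February 1995 has 28 days (1995 is not a leap year): 188 − 28 = 160 left.
March 1995 has 31 days: 160 − 31 = 129 left.
April 1995 has 30 days: 129 − 30 = 99 left.
May 1995 has 31 days: 99 − 31 = 68 left.
June 1995 has 30 days: 68 − 30 = 38 left.
July 1995 has 31 days: 38 − 31 = 7 left.
7 days into August 1995 → August 7, 1995.

August 7, 1995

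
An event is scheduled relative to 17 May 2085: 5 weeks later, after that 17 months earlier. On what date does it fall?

January 21, 2084

Adding 5 weeks (= 35 days) from May 17, 2085:
May has 31 days, so 31 − 17 = 14 days remain after May 17, 2085; 35 − 14 = 21 left.
21 days into June 2085 → June 21, 2085.
Going back 17 months from June 21, 2085:
month 6 − 17 = -11, which is month 1 of year 2084 → January 2084.
Day 21 is valid in January, giving January 21, 2084.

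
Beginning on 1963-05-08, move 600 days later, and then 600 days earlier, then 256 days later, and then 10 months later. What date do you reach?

Advancing 600 days from May 8, 1963:
May has 31 days, so 31 − 8 = 23 days remain after May 8, 1963; 600 − 23 = 577 left.
June 1963 has 30 days: 577 − 30 = 547 left.
July 1963 has 31 days: 547 − 31 = 516 left.
August 1963 has 31 days: 516 − 31 = 485 left.
September 1963 has 30 days: 485 − 30 = 455 left.
October 1963 has 31 days: 455 − 31 = 424 left.
November 1963 has 30 days: 424 − 30 = 394 left.
December 1963 has 31 days: 394 − 31 = 363 left.
January 1964 has 31 days: 363 − 31 = 332 left.
February 1964 has 29 days (1964 is a leap year): 332 − 29 = 303 left.
March 1964 has 31 days: 303 − 31 = 272 left.
April 1964 has 30 days: 272 − 30 = 242 left.
May 1964 has 31 days: 242 − 31 = 211 left.
June 1964 has 30 days: 211 − 30 = 181 left.
July 1964 has 31 days: 181 − 31 = 150 left.
August 1964 has 31 days: 150 − 31 = 119 left.
September 1964 has 30 days: 119 − 30 = 89 left.
October 1964 has 31 days: 89 − 31 = 58 left.
November 1964 has 30 days: 58 − 30 = 28 left.
28 days into December 1964 → December 28, 1964.
Subtracting 600 days from December 28, 1964:
Going back 28 days from December 28, 1964 reaches the end of the previous month; 600 − 28 = 572 left.
November 1964 has 30 days: 572 − 30 = 542 left.
October 1964 has 31 days: 542 − 31 = 511 left.
September 1964 has 30 days: 511 − 30 = 481 left.
August 1964 has 31 days: 481 − 31 = 450 left.
July 1964 has 31 days: 450 − 31 = 419 left.
June 1964 has 30 days: 419 − 30 = 389 left.
May 1964 has 31 days: 389 − 31 = 358 left.
April 1964 has 30 days: 358 − 30 = 328 left.
March 1964 has 31 days: 328 − 31 = 297 left.
February 1964 has 29 days (1964 is a leap year): 297 − 29 = 268 left.
January 1964 has 31 days: 268 − 31 = 237 left.
December 1963 has 31 days: 237 − 31 = 206 left.
November 1963 has 30 days: 206 − 30 = 176 left.
October 1963 has 31 days: 176 − 31 = 145 left.
September 1963 has 30 days: 145 − 30 = 115 left.
August 1963 has 31 days: 115 − 31 = 84 left.
July 1963 has 31 days: 84 − 31 = 53 left.
June 1963 has 30 days: 53 − 30 = 23 left.
May 1963 has 31 days; 31 − 23 = 8 → May 8, 1963.
Adding 256 days from May 8, 1963:
May has 31 days, so 31 − 8 = 23 days remain after May 8, 1963; 256 − 23 = 233 left.
June 1963 has 30 days: 233 − 30 = 203 left.
July 1963 has 31 days: 203 − 31 = 172 left.
August 1963 has 31 days: 172 − 31 = 141 left.
September 1963 has 30 days: 141 − 30 = 111 left.
October 1963 has 31 days: 111 − 31 = 80 left.
November 1963 has 30 days: 80 − 30 = 50 left.
December 1963 has 31 days: 50 − 31 = 19 left.
19 days into January 1964 → January 19, 1964.
Adding 10 months from January 19, 1964:
month 1 + 10 = 11 → November 1964.
Day 19 is valid in November, giving November 19, 1964.

November 19, 1964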